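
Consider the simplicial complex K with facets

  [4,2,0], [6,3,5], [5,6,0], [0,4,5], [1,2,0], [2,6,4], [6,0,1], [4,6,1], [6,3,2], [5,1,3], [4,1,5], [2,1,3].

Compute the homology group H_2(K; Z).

H_2 = 0.

Order the vertices as 0 < 1 < 2 < 3 < 4 < 5 < 6. Listing each simplex with vertices in this order, K has dimension 2 with simplices:

  0-simplices (7): [0], [1], [2], [3], [4], [5], [6]
  1-simplices (18): [0,1], [0,2], [0,4], [0,5], [0,6], [1,2], [1,3], [1,4], [1,5], [1,6], [2,3], [2,4], [2,6], [3,5], [3,6], [4,5], [4,6], [5,6]
  2-simplices (12): [0,1,2], [0,1,6], [0,2,4], [0,4,5], [0,5,6], [1,2,3], [1,3,5], [1,4,5], [1,4,6], [2,3,6], [2,4,6], [3,5,6]

giving chain groups C_0 ≅ Z^7, C_1 ≅ Z^18, C_2 ≅ Z^12.

The boundary map ∂_1: C_1 → C_0 maps an edge to its endpoints' difference, ∂[p,q] = q − p. For instance
  ∂[2,6] = [6] − [2].
As a 7×18 matrix over Z this has rank 6, with invariant factors (1,1,1,1,1,1).

The boundary map ∂_2: C_2 → C_1 sends each 2-simplex [p,q,r] to [q,r] − [p,r] + [p,q]. For instance
  ∂[2,3,6] = [3,6] − [2,6] + [2,3],
  ∂[1,4,6] = [4,6] − [1,6] + [1,4].
The 18×12 boundary matrix has rank 12 and Smith normal form diag(1,1,1,1,1,1,1,1,1,1,1,2).

From H_k ≅ ker(∂_k) / im(∂_{k+1}) we obtain:

  H_2: rank ker ∂_2 − rank ∂_3 = (12 − 12) − 0 = 0, and there is no ∂_3, so H_2 = 0.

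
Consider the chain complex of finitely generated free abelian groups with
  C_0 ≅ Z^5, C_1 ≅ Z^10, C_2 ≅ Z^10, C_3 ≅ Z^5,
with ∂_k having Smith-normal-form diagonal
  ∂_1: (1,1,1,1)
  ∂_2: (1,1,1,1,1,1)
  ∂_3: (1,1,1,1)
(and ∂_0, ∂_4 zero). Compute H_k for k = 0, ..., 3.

H_0: b_0 = 5 − 0 − 4 = 1; torsion from ∂_1 factors > 1: none. So H_0 ≅ Z.
H_1: b_1 = 10 − 4 − 6 = 0; torsion from ∂_2 factors > 1: none. So H_1 ≅ 0.
H_2: b_2 = 10 − 6 − 4 = 0; torsion from ∂_3 factors > 1: none. So H_2 ≅ 0.
H_3: b_3 = 5 − 4 − 0 = 1; torsion from ∂_4 factors > 1: none. So H_3 ≅ Z.

H_0 ≅ Z,  H_1 = 0,  H_2 = 0,  H_3 ≅ Z.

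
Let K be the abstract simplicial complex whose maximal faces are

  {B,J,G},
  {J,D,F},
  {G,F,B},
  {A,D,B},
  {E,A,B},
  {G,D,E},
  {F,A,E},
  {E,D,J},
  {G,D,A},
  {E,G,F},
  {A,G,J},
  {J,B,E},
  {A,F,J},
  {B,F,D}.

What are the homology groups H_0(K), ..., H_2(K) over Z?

Take the total order A < B < D < E < F < G < J on the vertex set. Then K (dimension 2) consists of the simplices:

  0-simplices (7): A, B, D, E, F, G, J
  1-simplices (21): AB, AD, AE, AF, AG, AJ, BD, BE, BF, BG, BJ, DE, DF, DG, DJ, EF, EG, EJ, FG, FJ, GJ
  2-simplices (14): ABD, ABE, ADG, AEF, AFJ, AGJ, BDF, BEJ, BFG, BGJ, DEG, DEJ, DFJ, EFG

so the chain groups are C_0 ≅ Z^7, C_1 ≅ Z^21, C_2 ≅ Z^14.

∂_1: C_1 → C_0 maps an edge to its endpoints' difference, ∂[p,q] = q − p. For instance
  ∂BF = F − B.
The resulting 7×21 matrix has rank 6, and its Smith normal form has invariant factors (1,1,1,1,1,1).

The boundary map ∂_2: C_2 → C_1 sends each 2-simplex [p,q,r] to [q,r] − [p,r] + [p,q]. For instance
  ∂BGJ = GJ − BJ + BG,
  ∂BEJ = EJ − BJ + BE.
This gives a 21×14 integer matrix of rank 13; reducing to Smith normal form yields diagonal entries (1,1,1,1,1,1,1,1,1,1,1,1,1).

Reading off H_k = ker ∂_k / im ∂_{k+1}:

  H_0: rank C_0 − rank ∂_1 = 7 − 6 = 1, and the invariant factors of ∂_1 are all 1, so H_0 = Z.
  H_1: rank ker ∂_1 − rank ∂_2 = (21 − 6) − 13 = 2, and the invariant factors of ∂_2 are all 1, so H_1 = Z^2.
  H_2: rank ker ∂_2 − rank ∂_3 = (14 − 13) − 0 = 1, and there is no ∂_3, so H_2 = Z.

As a check, the Euler characteristic is 7 − 21 + 14 = 0, which agrees with 1 − 2 + 1 = 0.

H_0 = Z,  H_1 = Z^2,  H_2 = Z.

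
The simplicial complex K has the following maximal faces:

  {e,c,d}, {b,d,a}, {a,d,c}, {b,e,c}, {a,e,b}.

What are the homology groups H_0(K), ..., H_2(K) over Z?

H_0 = Z,  H_1 = Z,  H_2 = 0.

Order the vertices as a < b < c < d < e. Listing each simplex with vertices in this order, K has dimension 2 with simplices:

  0-simplices (5): a, b, c, d, e
  1-simplices (10): ab, ac, ad, ae, bc, bd, be, cd, ce, de
  2-simplices (5): abd, abe, acd, bce, cde

so the chain groups are C_0 ≅ Z^5, C_1 ≅ Z^10, C_2 ≅ Z^5.

The boundary map ∂_1: C_1 → C_0 sends each edge [p,q] (with p < q) to q − p.
The 5×10 boundary matrix has rank 4 and Smith normal form diag(1,1,1,1).

The boundary map ∂_2: C_2 → C_1 maps a triangle to the signed sum of its edges. For instance
  ∂abe = be − ae + ab,
  ∂abd = bd − ad + ab.
As a 10×5 matrix over Z this has rank 5, with invariant factors (1,1,1,1,1).

Reading off H_k = ker ∂_k / im ∂_{k+1}:

  H_0: rank C_0 − rank ∂_1 = 5 − 4 = 1, and the invariant factors of ∂_1 are all 1, so H_0 = Z.
  H_1: rank ker ∂_1 − rank ∂_2 = (10 − 4) − 5 = 1, and the invariant factors of ∂_2 are all 1, so H_1 = Z.
  H_2: rank ker ∂_2 − rank ∂_3 = (5 − 5) − 0 = 0, and there is no ∂_3, so H_2 = 0.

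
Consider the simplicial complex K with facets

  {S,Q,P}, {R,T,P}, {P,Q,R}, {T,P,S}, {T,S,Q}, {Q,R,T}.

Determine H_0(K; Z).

Fix the vertex order P < Q < R < S < T and write every simplex with vertices in increasing order. Then dim K = 2 and the simplices of K are:

  0-simplices (5): P, Q, R, S, T
  1-simplices (9): PQ, PR, PS, PT, QR, QS, QT, RT, ST
  2-simplices (6): PQR, PQS, PRT, PST, QRT, QST

giving chain groups C_0 ≅ Z^5, C_1 ≅ Z^9, C_2 ≅ Z^6.

∂_1: C_1 → C_0 sends each edge [p,q] (with p < q) to q − p. For instance
  ∂PS = S − P.
The resulting 5×9 matrix has rank 4, and its Smith normal form has invariant factors (1,1,1,1).

∂_2: C_2 → C_1 maps a triangle to the signed sum of its edges. For instance
  ∂PRT = RT − PT + PR,
  ∂PST = ST − PT + PS.
This gives a 9×6 integer matrix of rank 5; reducing to Smith normal form yields diagonal entries (1,1,1,1,1).

Reading off H_k = ker ∂_k / im ∂_{k+1}:

  H_0: rank C_0 − rank ∂_1 = 5 − 4 = 1, and the invariant factors of ∂_1 are all 1, so H_0 = Z.

H_0 = Z.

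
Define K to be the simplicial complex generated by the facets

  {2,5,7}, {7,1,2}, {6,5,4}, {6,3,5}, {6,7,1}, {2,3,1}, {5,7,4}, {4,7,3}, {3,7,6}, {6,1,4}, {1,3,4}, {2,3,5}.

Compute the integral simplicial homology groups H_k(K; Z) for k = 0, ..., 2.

H_0 = Z,  H_1 = Z/2Z,  H_2 = 0.

Order the vertices as 1 < 2 < 3 < 4 < 5 < 6 < 7. Listing each simplex with vertices in this order, K has dimension 2 with simplices:

  0-simplices (7): [1], [2], [3], [4], [5], [6], [7]
  1-simplices (18): [1,2], [1,3], [1,4], [1,6], [1,7], [2,3], [2,5], [2,7], [3,4], [3,5], [3,6], [3,7], [4,5], [4,6], [4,7], [5,6], [5,7], [6,7]
  2-simplices (12): [1,2,3], [1,2,7], [1,3,4], [1,4,6], [1,6,7], [2,3,5], [2,5,7], [3,4,7], [3,5,6], [3,6,7], [4,5,6], [4,5,7]

giving chain groups C_0 ≅ Z^7, C_1 ≅ Z^18, C_2 ≅ Z^12.

The boundary map ∂_1: C_1 → C_0 sends each edge [p,q] (with p < q) to q − p. For instance
  ∂[2,5] = [5] − [2].
The 7×18 boundary matrix has rank 6 and Smith normal form diag(1,1,1,1,1,1).

The boundary map ∂_2: C_2 → C_1 maps a triangle to the signed sum of its edges. For instance
  ∂[1,6,7] = [6,7] − [1,7] + [1,6],
  ∂[4,5,7] = [5,7] − [4,7] + [4,5].
The resulting 18×12 matrix has rank 12, and its Smith normal form has invariant factors (1,1,1,1,1,1,1,1,1,1,1,2).

Now H_k = ker ∂_k / im ∂_{k+1}, so:

  H_0: rank C_0 − rank ∂_1 = 7 − 6 = 1, and the invariant factors of ∂_1 are all 1, so H_0 = Z.
  H_1: rank ker ∂_1 − rank ∂_2 = (18 − 6) − 12 = 0, and ∂_2 has invariant factor 2 > 1, so H_1 = Z/2Z.
  H_2: rank ker ∂_2 − rank ∂_3 = (12 − 12) − 0 = 0, and there is no ∂_3, so H_2 = 0.

As a check, the Euler characteristic is 7 − 18 + 12 = 1, which agrees with 1 − 0 + 0 = 1.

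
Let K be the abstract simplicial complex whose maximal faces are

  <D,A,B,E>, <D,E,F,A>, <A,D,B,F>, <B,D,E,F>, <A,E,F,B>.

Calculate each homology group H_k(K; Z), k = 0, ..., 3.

Fix the vertex order A < B < D < E < F and write every simplex with vertices in increasing order. Then dim K = 3 and the simplices of K are:

  0-simplices (5): A, B, D, E, F
  1-simplices (10): AB, AD, AE, AF, BD, BE, BF, DE, DF, EF
  2-simplices (10): ABD, ABE, ABF, ADE, ADF, AEF, BDE, BDF, BEF, DEF
  3-simplices (5): ABDE, ABDF, ABEF, ADEF, BDEF

so the chain groups are C_0 ≅ Z^5, C_1 ≅ Z^10, C_2 ≅ Z^10, C_3 ≅ Z^5.

∂_1: C_1 → C_0 is given by ∂[p,q] = [q] − [p]. For instance
  ∂BE = E − B.
This gives a 5×10 integer matrix of rank 4; reducing to Smith normal form yields diagonal entries (1,1,1,1).

∂_2: C_2 → C_1 sends each 2-simplex [p,q,r] to [q,r] − [p,r] + [p,q]. For instance
  ∂ADF = DF − AF + AD,
  ∂ADE = DE − AE + AD.
The resulting 10×10 matrix has rank 6, and its Smith normal form has invariant factors (1,1,1,1,1,1).

∂_3: C_3 → C_2 sends each 3-simplex σ to the alternating sum Σ_i (−1)^i (σ with its i-th vertex removed). For instance
  ∂ABEF = BEF − AEF + ABF − ABE,
  ∂ABDE = BDE − ADE + ABE − ABD.
The resulting 10×5 matrix has rank 4, and its Smith normal form has invariant factors (1,1,1,1).

Reading off H_k = ker ∂_k / im ∂_{k+1}:

  H_0: rank C_0 − rank ∂_1 = 5 − 4 = 1, and the invariant factors of ∂_1 are all 1, so H_0 ≅ Z.
  H_1: rank ker ∂_1 − rank ∂_2 = (10 − 4) − 6 = 0, and the invariant factors of ∂_2 are all 1, so H_1 ≅ 0.
  H_2: rank ker ∂_2 − rank ∂_3 = (10 − 6) − 4 = 0, and the invariant factors of ∂_3 are all 1, so H_2 ≅ 0.
  H_3: rank ker ∂_3 − rank ∂_4 = (5 − 4) − 0 = 1, and there is no ∂_4, so H_3 ≅ Z.

H_0 = Z,  H_1 = 0,  H_2 = 0,  H_3 = Z.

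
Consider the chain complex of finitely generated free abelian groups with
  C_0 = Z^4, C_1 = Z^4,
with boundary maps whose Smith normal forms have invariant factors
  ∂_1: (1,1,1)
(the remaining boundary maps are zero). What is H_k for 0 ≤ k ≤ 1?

H_0 ≅ Z,  H_1 ≅ Z.

H_0: b_0 = 4 − 0 − 3 = 1; torsion from ∂_1 factors > 1: none. So H_0 ≅ Z.
H_1: b_1 = 4 − 3 − 0 = 1; torsion from ∂_2 factors > 1: none. So H_1 ≅ Z.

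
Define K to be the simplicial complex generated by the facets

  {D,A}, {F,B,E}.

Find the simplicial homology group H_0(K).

H_0 = Z^2.

Take the total order A < B < D < E < F on the vertex set. Then K (dimension 2) consists of the simplices:

  0-simplices (5): A, B, D, E, F
  1-simplices (4): AD, BE, BF, EF
  2-simplices (1): BEF

Hence C_0 ≅ Z^5, C_1 ≅ Z^4, C_2 ≅ Z^1.

Boundary ∂_1: C_1 → C_0 sends each edge [p,q] (with p < q) to q − p. For instance
  ∂BF = F − B.
This gives a 5×4 integer matrix of rank 3; reducing to Smith normal form yields diagonal entries (1,1,1).

Boundary ∂_2: C_2 → C_1 maps a triangle to the signed sum of its edges. For instance
  ∂BEF = EF − BF + BE.
The resulting 4×1 matrix has rank 1, and its Smith normal form has invariant factors (1).

Reading off H_k = ker ∂_k / im ∂_{k+1}:

  H_0: rank C_0 − rank ∂_1 = 5 − 3 = 2, and the invariant factors of ∂_1 are all 1, so H_0 = Z^2.

(K is a triangulation of the disjoint union of the 1-simplex and the 2-simplex.)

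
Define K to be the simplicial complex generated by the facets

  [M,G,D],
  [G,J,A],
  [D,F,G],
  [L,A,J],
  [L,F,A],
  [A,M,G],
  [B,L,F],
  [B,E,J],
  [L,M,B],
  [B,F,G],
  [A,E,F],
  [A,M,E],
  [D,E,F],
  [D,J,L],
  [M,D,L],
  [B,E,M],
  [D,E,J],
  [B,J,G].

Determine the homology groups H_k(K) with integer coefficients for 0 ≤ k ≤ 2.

Order the vertices as A < B < D < E < F < G < J < L < M. Listing each simplex with vertices in this order, K has dimension 2 with simplices:

  0-simplices (9): A, B, D, E, F, G, J, L, M
  1-simplices (27): AE, AF, AG, AJ, AL, AM, BE, BF, BG, BJ, BL, BM, DE, DF, DG, DJ, DL, DM, EF, EJ, EM, FG, FL, GJ, GM, JL, LM
  2-simplices (18): AEF, AEM, AFL, AGJ, AGM, AJL, BEJ, BEM, BFG, BFL, BGJ, BLM, DEF, DEJ, DFG, DGM, DJL, DLM

giving chain groups C_0 ≅ Z^9, C_1 ≅ Z^27, C_2 ≅ Z^18.

∂_1: C_1 → C_0 maps an edge to its endpoints' difference, ∂[p,q] = q − p.
This gives a 9×27 integer matrix of rank 8; reducing to Smith normal form yields diagonal entries (1,1,1,1,1,1,1,1).

Boundary ∂_2: C_2 → C_1 maps a triangle to the signed sum of its edges. For instance
  ∂DFG = FG − DG + DF,
  ∂DLM = LM − DM + DL.
As a 27×18 matrix over Z this has rank 17, with invariant factors (1,1,1,1,1,1,1,1,1,1,1,1,1,1,1,1,1).

Reading off H_k = ker ∂_k / im ∂_{k+1}:

  H_0: rank C_0 − rank ∂_1 = 9 − 8 = 1, and the invariant factors of ∂_1 are all 1, so H_0 ≅ Z.
  H_1: rank ker ∂_1 − rank ∂_2 = (27 − 8) − 17 = 2, and the invariant factors of ∂_2 are all 1, so H_1 ≅ Z^2.
  H_2: rank ker ∂_2 − rank ∂_3 = (18 − 17) − 0 = 1, and there is no ∂_3, so H_2 ≅ Z.

H_0 = Z,  H_1 = Z^2,  H_2 = Z.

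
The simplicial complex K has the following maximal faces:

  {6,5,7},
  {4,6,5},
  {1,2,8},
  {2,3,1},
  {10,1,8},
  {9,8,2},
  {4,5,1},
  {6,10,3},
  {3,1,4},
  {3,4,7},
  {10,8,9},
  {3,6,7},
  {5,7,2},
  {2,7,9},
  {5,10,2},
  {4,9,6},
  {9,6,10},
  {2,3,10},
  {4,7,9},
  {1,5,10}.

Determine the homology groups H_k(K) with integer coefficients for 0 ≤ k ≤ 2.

Take the total order 1 < 2 < 3 < 4 < 5 < 6 < 7 < 8 < 9 < 10 on the vertex set. Then K (dimension 2) consists of the simplices:

  0-simplices (10): [1], [2], [3], [4], [5], [6], [7], [8], [9], [10]
  1-simplices (30): (30 of them)
  2-simplices (20): (20 of them)

so the chain groups are C_0 ≅ Z^10, C_1 ≅ Z^30, C_2 ≅ Z^20.

The boundary map ∂_1: C_1 → C_0 is given by ∂[p,q] = [q] − [p]. For instance
  ∂[3,10] = [10] − [3].
The 10×30 boundary matrix has rank 9 and Smith normal form diag(1,1,1,1,1,1,1,1,1).

The boundary map ∂_2: C_2 → C_1 acts by ∂[p,q,r] = [q,r] − [p,r] + [p,q]. For instance
  ∂[4,5,6] = [5,6] − [4,6] + [4,5],
  ∂[1,5,10] = [5,10] − [1,10] + [1,5].
As a 30×20 matrix over Z this has rank 20, with invariant factors (1,1,1,1,1,1,1,1,1,1,1,1,1,1,1,1,1,1,1,2).

Reading off H_k = ker ∂_k / im ∂_{k+1}:

  H_0: rank C_0 − rank ∂_1 = 10 − 9 = 1, and the invariant factors of ∂_1 are all 1, so H_0 ≅ Z.
  H_1: rank ker ∂_1 − rank ∂_2 = (30 − 9) − 20 = 1, and ∂_2 has invariant factor 2 > 1, so H_1 ≅ Z ⊕ Z/2.
  H_2: rank ker ∂_2 − rank ∂_3 = (20 − 20) − 0 = 0, and there is no ∂_3, so H_2 ≅ 0.

H_0 ≅ Z,  H_1 ≅ Z ⊕ Z/2,  H_2 = 0.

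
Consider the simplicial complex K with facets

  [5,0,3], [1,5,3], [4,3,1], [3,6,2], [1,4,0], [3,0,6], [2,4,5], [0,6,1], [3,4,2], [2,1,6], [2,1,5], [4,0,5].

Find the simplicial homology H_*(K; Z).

H_0 ≅ Z,  H_1 ≅ Z/2Z,  H_2 = 0.

Order the vertices as 0 < 1 < 2 < 3 < 4 < 5 < 6. Listing each simplex with vertices in this order, K has dimension 2 with simplices:

  0-simplices (7): [0], [1], [2], [3], [4], [5], [6]
  1-simplices (18): [0,1], [0,3], [0,4], [0,5], [0,6], [1,2], [1,3], [1,4], [1,5], [1,6], [2,3], [2,4], [2,5], [2,6], [3,4], [3,5], [3,6], [4,5]
  2-simplices (12): [0,1,4], [0,1,6], [0,3,5], [0,3,6], [0,4,5], [1,2,5], [1,2,6], [1,3,4], [1,3,5], [2,3,4], [2,3,6], [2,4,5]

giving chain groups C_0 ≅ Z^7, C_1 ≅ Z^18, C_2 ≅ Z^12.

∂_1: C_1 → C_0 maps an edge to its endpoints' difference, ∂[p,q] = q − p. For instance
  ∂[2,4] = [4] − [2].
The resulting 7×18 matrix has rank 6, and its Smith normal form has invariant factors (1,1,1,1,1,1).

The boundary map ∂_2: C_2 → C_1 sends each 2-simplex [p,q,r] to [q,r] − [p,r] + [p,q]. For instance
  ∂[1,3,4] = [3,4] − [1,4] + [1,3],
  ∂[1,3,5] = [3,5] − [1,5] + [1,3].
The 18×12 boundary matrix has rank 12 and Smith normal form diag(1,1,1,1,1,1,1,1,1,1,1,2).

From H_k ≅ ker(∂_k) / im(∂_{k+1}) we obtain:

  H_0: rank C_0 − rank ∂_1 = 7 − 6 = 1, and the invariant factors of ∂_1 are all 1, so H_0 ≅ Z.
  H_1: rank ker ∂_1 − rank ∂_2 = (18 − 6) − 12 = 0, and ∂_2 has invariant factor 2 > 1, so H_1 ≅ Z/2Z.
  H_2: rank ker ∂_2 − rank ∂_3 = (12 − 12) − 0 = 0, and there is no ∂_3, so H_2 ≅ 0.

As a check, the Euler characteristic is 7 − 18 + 12 = 1, which agrees with 1 − 0 + 0 = 1.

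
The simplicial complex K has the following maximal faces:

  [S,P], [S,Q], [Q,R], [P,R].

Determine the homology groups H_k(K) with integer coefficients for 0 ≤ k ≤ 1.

We work with the vertex ordering P < Q < R < S. The simplices of K, each written with vertices in increasing order, are:

  0-simplices (4): P, Q, R, S
  1-simplices (4): PR, PS, QR, QS

so the chain groups are C_0 ≅ Z^4, C_1 ≅ Z^4.

Boundary ∂_1: C_1 → C_0 is given by ∂[p,q] = [q] − [p]. For instance
  ∂QR = R − Q.
The 4×4 boundary matrix has rank 3 and Smith normal form diag(1,1,1).

Computing H_k = (kernel of ∂_k) / (image of ∂_{k+1}):

  H_0: rank C_0 − rank ∂_1 = 4 − 3 = 1, and the invariant factors of ∂_1 are all 1, so H_0 = Z.
  H_1: rank ker ∂_1 − rank ∂_2 = (4 − 3) − 0 = 1, and there is no ∂_2, so H_1 = Z.

H_0 ≅ Z,  H_1 ≅ Z.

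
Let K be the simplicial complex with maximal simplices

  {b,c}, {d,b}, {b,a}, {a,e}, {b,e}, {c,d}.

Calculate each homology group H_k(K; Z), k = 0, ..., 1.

H_0 = Z,  H_1 = Z^2.

We work with the vertex ordering a < b < c < d < e. The simplices of K, each written with vertices in increasing order, are:

  0-simplices (5): a, b, c, d, e
  1-simplices (6): ab, ae, bc, bd, be, cd

giving chain groups C_0 ≅ Z^5, C_1 ≅ Z^6.

∂_1: C_1 → C_0 is given by ∂[p,q] = [q] − [p]. For instance
  ∂bc = c − b.
This gives a 5×6 integer matrix of rank 4; reducing to Smith normal form yields diagonal entries (1,1,1,1).

Reading off H_k = ker ∂_k / im ∂_{k+1}:

  H_0: rank C_0 − rank ∂_1 = 5 − 4 = 1, and the invariant factors of ∂_1 are all 1, so H_0 ≅ Z.
  H_1: rank ker ∂_1 − rank ∂_2 = (6 − 4) − 0 = 2, and there is no ∂_2, so H_1 ≅ Z^2.

(K is a triangulation of a wedge of 2 circles.)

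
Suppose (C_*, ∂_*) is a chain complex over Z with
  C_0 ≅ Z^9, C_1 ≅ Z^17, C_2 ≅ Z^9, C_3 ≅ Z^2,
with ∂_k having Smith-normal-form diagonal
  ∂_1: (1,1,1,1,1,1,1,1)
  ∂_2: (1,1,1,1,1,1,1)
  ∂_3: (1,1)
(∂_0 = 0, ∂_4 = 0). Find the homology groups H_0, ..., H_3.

H_0: b_0 = 9 − 0 − 8 = 1; torsion from ∂_1 factors > 1: none. So H_0 ≅ Z.
H_1: b_1 = 17 − 8 − 7 = 2; torsion from ∂_2 factors > 1: none. So H_1 ≅ Z^2.
H_2: b_2 = 9 − 7 − 2 = 0; torsion from ∂_3 factors > 1: none. So H_2 ≅ 0.
H_3: b_3 = 2 − 2 − 0 = 0; torsion from ∂_4 factors > 1: none. So H_3 ≅ 0.

H_0 ≅ Z,  H_1 ≅ Z^2,  H_2 = 0,  H_3 = 0.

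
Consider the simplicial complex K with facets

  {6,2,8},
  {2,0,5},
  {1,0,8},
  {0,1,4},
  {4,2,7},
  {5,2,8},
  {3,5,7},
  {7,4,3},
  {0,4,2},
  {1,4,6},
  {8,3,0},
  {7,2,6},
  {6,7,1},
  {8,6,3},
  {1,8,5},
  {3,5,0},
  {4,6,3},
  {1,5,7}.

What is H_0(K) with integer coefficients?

We work with the vertex ordering 0 < 1 < 2 < 3 < 4 < 5 < 6 < 7 < 8. The simplices of K, each written with vertices in increasing order, are:

  0-simplices (9): [0], [1], [2], [3], [4], [5], [6], [7], [8]
  1-simplices (27): (27 of them)
  2-simplices (18): [0,1,4], [0,1,8], [0,2,4], [0,2,5], [0,3,5], [0,3,8], [1,4,6], [1,5,7], [1,5,8], [1,6,7], [2,4,7], [2,5,8], [2,6,7], [2,6,8], [3,4,6], [3,4,7], [3,5,7], [3,6,8]

giving chain groups C_0 ≅ Z^9, C_1 ≅ Z^27, C_2 ≅ Z^18.

The boundary map ∂_1: C_1 → C_0 is given by ∂[p,q] = [q] − [p]. For instance
  ∂[0,5] = [5] − [0].
This gives a 9×27 integer matrix of rank 8; reducing to Smith normal form yields diagonal entries (1,1,1,1,1,1,1,1).

∂_2: C_2 → C_1 acts by ∂[p,q,r] = [q,r] − [p,r] + [p,q]. For instance
  ∂[1,5,8] = [5,8] − [1,8] + [1,5],
  ∂[0,2,4] = [2,4] − [0,4] + [0,2].
The resulting 27×18 matrix has rank 18, and its Smith normal form has invariant factors (1,1,1,1,1,1,1,1,1,1,1,1,1,1,1,1,1,2).

From H_k ≅ ker(∂_k) / im(∂_{k+1}) we obtain:

  H_0: rank C_0 − rank ∂_1 = 9 − 8 = 1, and the invariant factors of ∂_1 are all 1, so H_0 = Z.

(K is a triangulation of the Klein bottle.)

H_0 ≅ Z.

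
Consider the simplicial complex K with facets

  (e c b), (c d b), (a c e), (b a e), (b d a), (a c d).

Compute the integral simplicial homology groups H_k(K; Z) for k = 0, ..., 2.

H_0 = Z,  H_1 = 0,  H_2 = Z.

Order the vertices as a < b < c < d < e. Listing each simplex with vertices in this order, K has dimension 2 with simplices:

  0-simplices (5): a, b, c, d, e
  1-simplices (9): ab, ac, ad, ae, bc, bd, be, cd, ce
  2-simplices (6): abd, abe, acd, ace, bcd, bce

giving chain groups C_0 ≅ Z^5, C_1 ≅ Z^9, C_2 ≅ Z^6.

Boundary ∂_1: C_1 → C_0 is given by ∂[p,q] = [q] − [p]. For instance
  ∂bd = d − b.
The 5×9 boundary matrix has rank 4 and Smith normal form diag(1,1,1,1).

∂_2: C_2 → C_1 maps a triangle to the signed sum of its edges. For instance
  ∂bce = ce − be + bc,
  ∂bcd = cd − bd + bc.
The resulting 9×6 matrix has rank 5, and its Smith normal form has invariant factors (1,1,1,1,1).

Computing H_k = (kernel of ∂_k) / (image of ∂_{k+1}):

  H_0: rank C_0 − rank ∂_1 = 5 − 4 = 1, and the invariant factors of ∂_1 are all 1, so H_0 ≅ Z.
  H_1: rank ker ∂_1 − rank ∂_2 = (9 − 4) − 5 = 0, and the invariant factors of ∂_2 are all 1, so H_1 ≅ 0.
  H_2: rank ker ∂_2 − rank ∂_3 = (6 − 5) − 0 = 1, and there is no ∂_3, so H_2 ≅ Z.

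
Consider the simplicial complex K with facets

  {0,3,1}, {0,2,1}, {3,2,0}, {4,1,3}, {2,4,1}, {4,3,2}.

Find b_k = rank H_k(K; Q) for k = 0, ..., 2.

b_0 = 1, b_1 = 0, b_2 = 1.

Order the vertices as 0 < 1 < 2 < 3 < 4. Listing each simplex with vertices in this order, K has dimension 2 with simplices:

  0-simplices (5): [0], [1], [2], [3], [4]
  1-simplices (9): [0,1], [0,2], [0,3], [1,2], [1,3], [1,4], [2,3], [2,4], [3,4]
  2-simplices (6): [0,1,2], [0,1,3], [0,2,3], [1,2,4], [1,3,4], [2,3,4]

giving chain groups C_0 ≅ Z^5, C_1 ≅ Z^9, C_2 ≅ Z^6.

∂_1: C_1 → C_0 maps an edge to its endpoints' difference, ∂[p,q] = q − p. For instance
  ∂[1,4] = [4] − [1].
The 5×9 boundary matrix has rank 4 and Smith normal form diag(1,1,1,1).

Boundary ∂_2: C_2 → C_1 maps a triangle to the signed sum of its edges. For instance
  ∂[0,1,2] = [1,2] − [0,2] + [0,1],
  ∂[1,3,4] = [3,4] − [1,4] + [1,3].
This gives a 9×6 integer matrix of rank 5; reducing to Smith normal form yields diagonal entries (1,1,1,1,1).

From H_k ≅ ker(∂_k) / im(∂_{k+1}) we obtain:

  H_0: rank C_0 − rank ∂_1 = 5 − 4 = 1, and the invariant factors of ∂_1 are all 1, so H_0 ≅ Z.
  H_1: rank ker ∂_1 − rank ∂_2 = (9 − 4) − 5 = 0, and the invariant factors of ∂_2 are all 1, so H_1 ≅ 0.
  H_2: rank ker ∂_2 − rank ∂_3 = (6 − 5) − 0 = 1, and there is no ∂_3, so H_2 ≅ Z.

As a check, the Euler characteristic is 5 − 9 + 6 = 2, which agrees with 1 − 0 + 1 = 2.

Hence the Betti numbers are b_0 = 1, b_1 = 0, b_2 = 1.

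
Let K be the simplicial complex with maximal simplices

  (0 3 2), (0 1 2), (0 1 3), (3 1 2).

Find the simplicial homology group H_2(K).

We work with the vertex ordering 0 < 1 < 2 < 3. The simplices of K, each written with vertices in increasing order, are:

  0-simplices (4): [0], [1], [2], [3]
  1-simplices (6): [0,1], [0,2], [0,3], [1,2], [1,3], [2,3]
  2-simplices (4): [0,1,2], [0,1,3], [0,2,3], [1,2,3]

giving chain groups C_0 ≅ Z^4, C_1 ≅ Z^6, C_2 ≅ Z^4.

∂_1: C_1 → C_0 sends each edge [p,q] (with p < q) to q − p.
As a 4×6 matrix over Z this has rank 3, with invariant factors (1,1,1).

∂_2: C_2 → C_1 sends each 2-simplex [p,q,r] to [q,r] − [p,r] + [p,q]. For instance
  ∂[0,1,3] = [1,3] − [0,3] + [0,1],
  ∂[1,2,3] = [2,3] − [1,3] + [1,2].
The resulting 6×4 matrix has rank 3, and its Smith normal form has invariant factors (1,1,1).

Computing H_k = (kernel of ∂_k) / (image of ∂_{k+1}):

  H_2: rank ker ∂_2 − rank ∂_3 = (4 − 3) − 0 = 1, and there is no ∂_3, so H_2 = Z.

H_2 = Z.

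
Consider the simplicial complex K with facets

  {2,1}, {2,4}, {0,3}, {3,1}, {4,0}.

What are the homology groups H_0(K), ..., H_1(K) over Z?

H_0 = Z,  H_1 = Z.

Take the total order 0 < 1 < 2 < 3 < 4 on the vertex set. Then K (dimension 1) consists of the simplices:

  0-simplices (5): [0], [1], [2], [3], [4]
  1-simplices (5): [0,3], [0,4], [1,2], [1,3], [2,4]

giving chain groups C_0 ≅ Z^5, C_1 ≅ Z^5.

∂_1: C_1 → C_0 sends each edge [p,q] (with p < q) to q − p. For instance
  ∂[1,3] = [3] − [1].
The 5×5 boundary matrix has rank 4 and Smith normal form diag(1,1,1,1).

From H_k ≅ ker(∂_k) / im(∂_{k+1}) we obtain:

  H_0: rank C_0 − rank ∂_1 = 5 − 4 = 1, and the invariant factors of ∂_1 are all 1, so H_0 ≅ Z.
  H_1: rank ker ∂_1 − rank ∂_2 = (5 − 4) − 0 = 1, and there is no ∂_2, so H_1 ≅ Z.

As a check, the Euler characteristic is 5 − 5 = 0, which agrees with 1 − 1 = 0.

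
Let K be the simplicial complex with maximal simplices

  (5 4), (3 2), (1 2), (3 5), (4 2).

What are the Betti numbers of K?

Take the total order 1 < 2 < 3 < 4 < 5 on the vertex set. Then K (dimension 1) consists of the simplices:

  0-simplices (5): [1], [2], [3], [4], [5]
  1-simplices (5): [1,2], [2,3], [2,4], [3,5], [4,5]

Hence C_0 ≅ Z^5, C_1 ≅ Z^5.

∂_1: C_1 → C_0 maps an edge to its endpoints' difference, ∂[p,q] = q − p.
This gives a 5×5 integer matrix of rank 4; reducing to Smith normal form yields diagonal entries (1,1,1,1).

Computing H_k = (kernel of ∂_k) / (image of ∂_{k+1}):

  H_0: rank C_0 − rank ∂_1 = 5 − 4 = 1, and the invariant factors of ∂_1 are all 1, so H_0 ≅ Z.
  H_1: rank ker ∂_1 − rank ∂_2 = (5 − 4) − 0 = 1, and there is no ∂_2, so H_1 ≅ Z.

Hence the Betti numbers are b_0 = 1, b_1 = 1.

b_0 = 1, b_1 = 1.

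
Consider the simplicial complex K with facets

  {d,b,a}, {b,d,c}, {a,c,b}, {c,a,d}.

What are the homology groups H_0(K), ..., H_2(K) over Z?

H_0 ≅ Z,  H_1 = 0,  H_2 ≅ Z.

Fix the vertex order a < b < c < d and write every simplex with vertices in increasing order. Then dim K = 2 and the simplices of K are:

  0-simplices (4): a, b, c, d
  1-simplices (6): ab, ac, ad, bc, bd, cd
  2-simplices (4): abc, abd, acd, bcd

giving chain groups C_0 ≅ Z^4, C_1 ≅ Z^6, C_2 ≅ Z^4.

The boundary map ∂_1: C_1 → C_0 is given by ∂[p,q] = [q] − [p]. For instance
  ∂ab = b − a.
The resulting 4×6 matrix has rank 3, and its Smith normal form has invariant factors (1,1,1).

∂_2: C_2 → C_1 maps a triangle to the signed sum of its edges. For instance
  ∂abd = bd − ad + ab,
  ∂bcd = cd − bd + bc.
The resulting 6×4 matrix has rank 3, and its Smith normal form has invariant factors (1,1,1).

From H_k ≅ ker(∂_k) / im(∂_{k+1}) we obtain:

  H_0: rank C_0 − rank ∂_1 = 4 − 3 = 1, and the invariant factors of ∂_1 are all 1, so H_0 ≅ Z.
  H_1: rank ker ∂_1 − rank ∂_2 = (6 − 3) − 3 = 0, and the invariant factors of ∂_2 are all 1, so H_1 ≅ 0.
  H_2: rank ker ∂_2 − rank ∂_3 = (4 − 3) − 0 = 1, and there is no ∂_3, so H_2 ≅ Z.

As a check, the Euler characteristic is 4 − 6 + 4 = 2, which agrees with 1 − 0 + 1 = 2.
(K is a triangulation of the 2-sphere S^2.)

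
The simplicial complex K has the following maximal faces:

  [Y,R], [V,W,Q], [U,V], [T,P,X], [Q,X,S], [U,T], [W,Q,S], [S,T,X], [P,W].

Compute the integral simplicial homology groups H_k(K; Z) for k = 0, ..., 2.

Fix the vertex order P < Q < R < S < T < U < V < W < X < Y and write every simplex with vertices in increasing order. Then dim K = 2 and the simplices of K are:

  0-simplices (10): P, Q, R, S, T, U, V, W, X, Y
  1-simplices (15): PT, PW, PX, QS, QV, QW, QX, RY, ST, SW, SX, TU, TX, UV, VW
  2-simplices (5): PTX, QSW, QSX, QVW, STX

giving chain groups C_0 ≅ Z^10, C_1 ≅ Z^15, C_2 ≅ Z^5.

The boundary map ∂_1: C_1 → C_0 maps an edge to its endpoints' difference, ∂[p,q] = q − p.
As a 10×15 matrix over Z this has rank 8, with invariant factors (1,1,1,1,1,1,1,1).

The boundary map ∂_2: C_2 → C_1 acts by ∂[p,q,r] = [q,r] − [p,r] + [p,q]. For instance
  ∂PTX = TX − PX + PT,
  ∂QSX = SX − QX + QS.
The 15×5 boundary matrix has rank 5 and Smith normal form diag(1,1,1,1,1).

Computing H_k = (kernel of ∂_k) / (image of ∂_{k+1}):

  H_0: rank C_0 − rank ∂_1 = 10 − 8 = 2, and the invariant factors of ∂_1 are all 1, so H_0 = Z^2.
  H_1: rank ker ∂_1 − rank ∂_2 = (15 − 8) − 5 = 2, and the invariant factors of ∂_2 are all 1, so H_1 = Z^2.
  H_2: rank ker ∂_2 − rank ∂_3 = (5 − 5) − 0 = 0, and there is no ∂_3, so H_2 = 0.

H_0 ≅ Z^2,  H_1 ≅ Z^2,  H_2 = 0.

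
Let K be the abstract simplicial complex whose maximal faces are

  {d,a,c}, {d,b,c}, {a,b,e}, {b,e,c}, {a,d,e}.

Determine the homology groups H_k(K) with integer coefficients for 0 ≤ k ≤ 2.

H_0 = Z,  H_1 = Z,  H_2 = 0.

We work with the vertex ordering a < b < c < d < e. The simplices of K, each written with vertices in increasing order, are:

  0-simplices (5): a, b, c, d, e
  1-simplices (10): ab, ac, ad, ae, bc, bd, be, cd, ce, de
  2-simplices (5): abe, acd, ade, bcd, bce

giving chain groups C_0 ≅ Z^5, C_1 ≅ Z^10, C_2 ≅ Z^5.

Boundary ∂_1: C_1 → C_0 sends each edge [p,q] (with p < q) to q − p. For instance
  ∂cd = d − c.
This gives a 5×10 integer matrix of rank 4; reducing to Smith normal form yields diagonal entries (1,1,1,1).

∂_2: C_2 → C_1 acts by ∂[p,q,r] = [q,r] − [p,r] + [p,q]. For instance
  ∂acd = cd − ad + ac,
  ∂abe = be − ae + ab.
As a 10×5 matrix over Z this has rank 5, with invariant factors (1,1,1,1,1).

Computing H_k = (kernel of ∂_k) / (image of ∂_{k+1}):

  H_0: rank C_0 − rank ∂_1 = 5 − 4 = 1, and the invariant factors of ∂_1 are all 1, so H_0 ≅ Z.
  H_1: rank ker ∂_1 − rank ∂_2 = (10 − 4) − 5 = 1, and the invariant factors of ∂_2 are all 1, so H_1 ≅ Z.
  H_2: rank ker ∂_2 − rank ∂_3 = (5 − 5) − 0 = 0, and there is no ∂_3, so H_2 ≅ 0.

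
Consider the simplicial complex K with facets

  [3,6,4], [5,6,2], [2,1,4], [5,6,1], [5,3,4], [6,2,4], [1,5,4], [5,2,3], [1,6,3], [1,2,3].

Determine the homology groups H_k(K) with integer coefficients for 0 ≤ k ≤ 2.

H_0 ≅ Z,  H_1 ≅ Z_2,  H_2 = 0.

We work with the vertex ordering 1 < 2 < 3 < 4 < 5 < 6. The simplices of K, each written with vertices in increasing order, are:

  0-simplices (6): [1], [2], [3], [4], [5], [6]
  1-simplices (15): [1,2], [1,3], [1,4], [1,5], [1,6], [2,3], [2,4], [2,5], [2,6], [3,4], [3,5], [3,6], [4,5], [4,6], [5,6]
  2-simplices (10): [1,2,3], [1,2,4], [1,3,6], [1,4,5], [1,5,6], [2,3,5], [2,4,6], [2,5,6], [3,4,5], [3,4,6]

so the chain groups are C_0 ≅ Z^6, C_1 ≅ Z^15, C_2 ≅ Z^10.

∂_1: C_1 → C_0 maps an edge to its endpoints' difference, ∂[p,q] = q − p. For instance
  ∂[4,6] = [6] − [4].
This gives a 6×15 integer matrix of rank 5; reducing to Smith normal form yields diagonal entries (1,1,1,1,1).

Boundary ∂_2: C_2 → C_1 sends each 2-simplex [p,q,r] to [q,r] − [p,r] + [p,q]. For instance
  ∂[1,2,4] = [2,4] − [1,4] + [1,2],
  ∂[1,3,6] = [3,6] − [1,6] + [1,3].
The 15×10 boundary matrix has rank 10 and Smith normal form diag(1,1,1,1,1,1,1,1,1,2).

Computing H_k = (kernel of ∂_k) / (image of ∂_{k+1}):

  H_0: rank C_0 − rank ∂_1 = 6 − 5 = 1, and the invariant factors of ∂_1 are all 1, so H_0 ≅ Z.
  H_1: rank ker ∂_1 − rank ∂_2 = (15 − 5) − 10 = 0, and ∂_2 has invariant factor 2 > 1, so H_1 ≅ Z_2.
  H_2: rank ker ∂_2 − rank ∂_3 = (10 − 10) − 0 = 0, and there is no ∂_3, so H_2 ≅ 0.

(K is a triangulation of the real projective plane RP^2.)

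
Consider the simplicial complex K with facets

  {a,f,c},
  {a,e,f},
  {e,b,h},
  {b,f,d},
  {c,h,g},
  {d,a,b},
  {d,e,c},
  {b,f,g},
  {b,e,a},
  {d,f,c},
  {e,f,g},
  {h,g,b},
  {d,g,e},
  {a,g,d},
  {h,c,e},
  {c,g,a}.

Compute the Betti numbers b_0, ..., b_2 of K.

b_0 = 1, b_1 = 2, b_2 = 1.

Order the vertices as a < b < c < d < e < f < g < h. Listing each simplex with vertices in this order, K has dimension 2 with simplices:

  0-simplices (8): a, b, c, d, e, f, g, h
  1-simplices (24): ab, ac, ad, ae, af, ag, bd, be, bf, bg, bh, cd, ce, cf, cg, ch, de, df, dg, ef, eg, eh, fg, gh
  2-simplices (16): abd, abe, acf, acg, adg, aef, bdf, beh, bfg, bgh, cde, cdf, ceh, cgh, deg, efg

so the chain groups are C_0 ≅ Z^8, C_1 ≅ Z^24, C_2 ≅ Z^16.

The boundary map ∂_1: C_1 → C_0 maps an edge to its endpoints' difference, ∂[p,q] = q − p. For instance
  ∂ac = c − a.
The resulting 8×24 matrix has rank 7, and its Smith normal form has invariant factors (1,1,1,1,1,1,1).

The boundary map ∂_2: C_2 → C_1 sends each 2-simplex [p,q,r] to [q,r] − [p,r] + [p,q]. For instance
  ∂ceh = eh − ch + ce,
  ∂acf = cf − af + ac.
This gives a 24×16 integer matrix of rank 15; reducing to Smith normal form yields diagonal entries (1,1,1,1,1,1,1,1,1,1,1,1,1,1,1).

Now H_k = ker ∂_k / im ∂_{k+1}, so:

  H_0: rank C_0 − rank ∂_1 = 8 − 7 = 1, and the invariant factors of ∂_1 are all 1, so H_0 = Z.
  H_1: rank ker ∂_1 − rank ∂_2 = (24 − 7) − 15 = 2, and the invariant factors of ∂_2 are all 1, so H_1 = Z^2.
  H_2: rank ker ∂_2 − rank ∂_3 = (16 − 15) − 0 = 1, and there is no ∂_3, so H_2 = Z.

(K is a triangulation of the torus T^2.)

Hence the Betti numbers are b_0 = 1, b_1 = 2, b_2 = 1.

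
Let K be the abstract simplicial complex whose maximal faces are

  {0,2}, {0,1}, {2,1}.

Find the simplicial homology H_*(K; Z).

We work with the vertex ordering 0 < 1 < 2. The simplices of K, each written with vertices in increasing order, are:

  0-simplices (3): [0], [1], [2]
  1-simplices (3): [0,1], [0,2], [1,2]

Hence C_0 ≅ Z^3, C_1 ≅ Z^3.

∂_1: C_1 → C_0 maps an edge to its endpoints' difference, ∂[p,q] = q − p. For instance
  ∂[1,2] = [2] − [1].
This gives a 3×3 integer matrix of rank 2; reducing to Smith normal form yields diagonal entries (1,1).

Now H_k = ker ∂_k / im ∂_{k+1}, so:

  H_0: rank C_0 − rank ∂_1 = 3 − 2 = 1, and the invariant factors of ∂_1 are all 1, so H_0 ≅ Z.
  H_1: rank ker ∂_1 − rank ∂_2 = (3 − 2) − 0 = 1, and there is no ∂_2, so H_1 ≅ Z.

H_0 ≅ Z,  H_1 ≅ Z.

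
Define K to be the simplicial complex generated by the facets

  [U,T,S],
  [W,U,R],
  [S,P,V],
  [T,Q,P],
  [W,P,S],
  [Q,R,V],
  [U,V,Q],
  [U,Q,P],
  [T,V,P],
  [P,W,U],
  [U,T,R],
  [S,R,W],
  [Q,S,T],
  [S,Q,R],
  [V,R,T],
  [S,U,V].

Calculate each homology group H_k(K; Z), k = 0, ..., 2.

H_0 ≅ Z,  H_1 ≅ Z^2,  H_2 ≅ Z.

K has 8 vertices, 24 edges, 16 triangles.
rank ∂_0 = 0, rank ∂_1 = 7 ⇒ b_0 = 8 − 0 − 7 = 1; all invariant factors of ∂_1 are 1 so no torsion. So H_0 = Z.
rank ∂_1 = 7, rank ∂_2 = 15 ⇒ b_1 = 24 − 7 − 15 = 2; all invariant factors of ∂_2 are 1 so no torsion. So H_1 = Z^2.
rank ∂_2 = 15, rank ∂_3 = 0 ⇒ b_2 = 16 − 15 − 0 = 1. So H_2 = Z.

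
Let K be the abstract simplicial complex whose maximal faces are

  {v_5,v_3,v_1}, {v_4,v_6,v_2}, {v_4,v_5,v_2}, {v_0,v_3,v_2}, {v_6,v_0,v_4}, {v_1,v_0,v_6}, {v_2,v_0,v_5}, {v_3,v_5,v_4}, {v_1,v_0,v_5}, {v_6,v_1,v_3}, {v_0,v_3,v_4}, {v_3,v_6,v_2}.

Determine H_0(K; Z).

H_0 ≅ Z.

We work with the vertex ordering v_0 < v_1 < v_2 < v_3 < v_4 < v_5 < v_6. The simplices of K, each written with vertices in increasing order, are:

  0-simplices (7): [v_0], [v_1], [v_2], [v_3], [v_4], [v_5], [v_6]
  1-simplices (18): (18 of them)
  2-simplices (12): (12 of them)

giving chain groups C_0 ≅ Z^7, C_1 ≅ Z^18, C_2 ≅ Z^12.

∂_1: C_1 → C_0 maps an edge to its endpoints' difference, ∂[p,q] = q − p.
As a 7×18 matrix over Z this has rank 6, with invariant factors (1,1,1,1,1,1).

The boundary map ∂_2: C_2 → C_1 acts by ∂[p,q,r] = [q,r] − [p,r] + [p,q]. For instance
  ∂[v_0,v_2,v_3] = [v_2,v_3] − [v_0,v_3] + [v_0,v_2],
  ∂[v_2,v_3,v_6] = [v_3,v_6] − [v_2,v_6] + [v_2,v_3].
As a 18×12 matrix over Z this has rank 12, with invariant factors (1,1,1,1,1,1,1,1,1,1,1,2).

Now H_k = ker ∂_k / im ∂_{k+1}, so:

  H_0: rank C_0 − rank ∂_1 = 7 − 6 = 1, and the invariant factors of ∂_1 are all 1, so H_0 = Z.

(K is a triangulation of the real projective plane RP^2.)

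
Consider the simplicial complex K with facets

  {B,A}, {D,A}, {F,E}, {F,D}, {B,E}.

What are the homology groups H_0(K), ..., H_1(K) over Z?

H_0 ≅ Z,  H_1 ≅ Z.

Order the vertices as A < B < D < E < F. Listing each simplex with vertices in this order, K has dimension 1 with simplices:

  0-simplices (5): A, B, D, E, F
  1-simplices (5): AB, AD, BE, DF, EF

giving chain groups C_0 ≅ Z^5, C_1 ≅ Z^5.

Boundary ∂_1: C_1 → C_0 is given by ∂[p,q] = [q] − [p]. For instance
  ∂DF = F − D.
The 5×5 boundary matrix has rank 4 and Smith normal form diag(1,1,1,1).

Computing H_k = (kernel of ∂_k) / (image of ∂_{k+1}):

  H_0: rank C_0 − rank ∂_1 = 5 − 4 = 1, and the invariant factors of ∂_1 are all 1, so H_0 ≅ Z.
  H_1: rank ker ∂_1 − rank ∂_2 = (5 − 4) − 0 = 1, and there is no ∂_2, so H_1 ≅ Z.

(K is a triangulation of the circle S^1.)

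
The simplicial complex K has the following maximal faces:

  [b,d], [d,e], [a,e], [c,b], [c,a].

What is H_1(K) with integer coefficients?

Fix the vertex order a < b < c < d < e and write every simplex with vertices in increasing order. Then dim K = 1 and the simplices of K are:

  0-simplices (5): a, b, c, d, e
  1-simplices (5): ac, ae, bc, bd, de

so the chain groups are C_0 ≅ Z^5, C_1 ≅ Z^5.

∂_1: C_1 → C_0 sends each edge [p,q] (with p < q) to q − p. For instance
  ∂bc = c − b.
As a 5×5 matrix over Z this has rank 4, with invariant factors (1,1,1,1).

Reading off H_k = ker ∂_k / im ∂_{k+1}:

  H_1: rank ker ∂_1 − rank ∂_2 = (5 − 4) − 0 = 1, and there is no ∂_2, so H_1 ≅ Z.

H_1 ≅ Z.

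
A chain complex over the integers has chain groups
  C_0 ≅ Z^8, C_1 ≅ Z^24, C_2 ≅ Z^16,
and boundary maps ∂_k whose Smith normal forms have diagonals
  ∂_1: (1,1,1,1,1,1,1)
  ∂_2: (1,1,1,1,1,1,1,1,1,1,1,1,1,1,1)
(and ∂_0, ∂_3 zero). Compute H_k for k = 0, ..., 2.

H_0: b_0 = 8 − 0 − 7 = 1; torsion from ∂_1 factors > 1: none. So H_0 = Z.
H_1: b_1 = 24 − 7 − 15 = 2; torsion from ∂_2 factors > 1: none. So H_1 = Z^2.
H_2: b_2 = 16 − 15 − 0 = 1; torsion from ∂_3 factors > 1: none. So H_2 = Z.

H_0 = Z,  H_1 = Z^2,  H_2 = Z.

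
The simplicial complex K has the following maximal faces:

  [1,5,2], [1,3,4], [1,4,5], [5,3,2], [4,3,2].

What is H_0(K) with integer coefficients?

We work with the vertex ordering 1 < 2 < 3 < 4 < 5. The simplices of K, each written with vertices in increasing order, are:

  0-simplices (5): [1], [2], [3], [4], [5]
  1-simplices (10): [1,2], [1,3], [1,4], [1,5], [2,3], [2,4], [2,5], [3,4], [3,5], [4,5]
  2-simplices (5): [1,2,5], [1,3,4], [1,4,5], [2,3,4], [2,3,5]

so the chain groups are C_0 ≅ Z^5, C_1 ≅ Z^10, C_2 ≅ Z^5.

The boundary map ∂_1: C_1 → C_0 maps an edge to its endpoints' difference, ∂[p,q] = q − p.
The resulting 5×10 matrix has rank 4, and its Smith normal form has invariant factors (1,1,1,1).

∂_2: C_2 → C_1 maps a triangle to the signed sum of its edges. For instance
  ∂[2,3,5] = [3,5] − [2,5] + [2,3],
  ∂[1,2,5] = [2,5] − [1,5] + [1,2].
This gives a 10×5 integer matrix of rank 5; reducing to Smith normal form yields diagonal entries (1,1,1,1,1).

Reading off H_k = ker ∂_k / im ∂_{k+1}:

  H_0: rank C_0 − rank ∂_1 = 5 − 4 = 1, and the invariant factors of ∂_1 are all 1, so H_0 = Z.

(K is a triangulation of the Möbius band.)

H_0 ≅ Z.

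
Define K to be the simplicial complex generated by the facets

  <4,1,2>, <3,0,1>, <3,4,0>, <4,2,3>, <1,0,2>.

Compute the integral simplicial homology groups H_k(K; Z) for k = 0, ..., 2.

K has 5 vertices, 10 edges, 5 triangles.
rank ∂_0 = 0, rank ∂_1 = 4 ⇒ b_0 = 5 − 0 − 4 = 1; all invariant factors of ∂_1 are 1 so no torsion. So H_0 = Z.
rank ∂_1 = 4, rank ∂_2 = 5 ⇒ b_1 = 10 − 4 − 5 = 1; all invariant factors of ∂_2 are 1 so no torsion. So H_1 = Z.
rank ∂_2 = 5, rank ∂_3 = 0 ⇒ b_2 = 5 − 5 − 0 = 0. So H_2 = 0.

H_0 = Z,  H_1 = Z,  H_2 = 0.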